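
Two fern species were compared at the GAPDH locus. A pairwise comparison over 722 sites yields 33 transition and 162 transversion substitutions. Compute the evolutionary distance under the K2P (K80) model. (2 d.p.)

P = 33/722 ≈ 0.045706 and Q = 162/722 ≈ 0.224377.
Under the Kimura two-parameter model, d = −½ ln(1 − 2P − Q) − ¼ ln(1 − 2Q).
1 − 2P − Q = 0.684211, giving −½ ln(0.684211) = 0.189744.
1 − 2Q = 0.551246, giving −¼ ln(0.551246) = 0.148894.
d = 0.189744 + 0.148894 = 0.338638.

0.34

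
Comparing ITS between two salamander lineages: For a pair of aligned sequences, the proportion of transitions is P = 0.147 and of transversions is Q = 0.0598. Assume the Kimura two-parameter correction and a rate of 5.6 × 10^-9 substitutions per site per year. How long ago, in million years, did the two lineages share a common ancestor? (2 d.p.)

Under the Kimura two-parameter model, d = −½ ln(1 − 2P − Q) − ¼ ln(1 − 2Q).
1 − 2P − Q = 0.6462, giving −½ ln(0.6462) = 0.218323.
1 − 2Q = 0.8804, giving −¼ ln(0.8804) = 0.031845.
d = 0.218323 + 0.031845 = 0.250168.
Under a molecular clock d = 2μt, so t = d/(2μ) = 0.250168 / (2 × 5.6 × 10^-9) = 22.34 million years.

22.34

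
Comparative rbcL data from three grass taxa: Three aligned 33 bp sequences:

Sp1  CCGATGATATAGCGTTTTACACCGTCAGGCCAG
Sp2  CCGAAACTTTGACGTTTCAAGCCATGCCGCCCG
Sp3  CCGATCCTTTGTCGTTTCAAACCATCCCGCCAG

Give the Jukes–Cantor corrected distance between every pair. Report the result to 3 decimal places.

Sp1–Sp2: 14/33 sites differ → p ≈ 0.424242, d = −0.75 ln(1 − 0.565656) = 0.625439 ≈ 0.625.
Sp1–Sp3: 10/33 sites differ → p ≈ 0.30303, d = −0.75 ln(1 − 0.40404) = 0.388186 ≈ 0.388.
Sp2–Sp3: 6/33 sites differ → p ≈ 0.181818, d = −0.75 ln(1 − 0.242424) = 0.208224 ≈ 0.208.

d(Sp1,Sp2) = 0.625, d(Sp1,Sp3) = 0.388, d(Sp2,Sp3) = 0.208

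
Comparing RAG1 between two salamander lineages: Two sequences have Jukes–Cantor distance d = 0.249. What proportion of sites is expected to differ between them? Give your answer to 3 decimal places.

p = (3/4)(1 − e^(−4d/3)) = 0.75 × (1 − e^(-0.332)) = 0.75 × (1 − 0.717487) = 0.211885.

0.212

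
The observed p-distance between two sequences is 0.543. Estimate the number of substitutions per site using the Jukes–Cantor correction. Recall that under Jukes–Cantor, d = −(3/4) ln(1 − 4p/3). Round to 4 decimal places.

0.9655

d = −(3/4) ln(1 − 4p/3) = −0.75 ln(1 − 0.724) = −0.75 ln(0.276)
  = −0.75 × (-1.287354) = 0.965516 substitutions/site.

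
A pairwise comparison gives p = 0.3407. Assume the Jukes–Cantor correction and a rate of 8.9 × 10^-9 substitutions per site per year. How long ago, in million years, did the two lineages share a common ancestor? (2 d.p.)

25.52

d = −(3/4) ln(1 − 4p/3) = −0.75 ln(1 − 0.454267) = −0.75 ln(0.545733)
  = −0.75 × (-0.605625) = 0.454219 substitutions/site.
Under a molecular clock d = 2μt, so t = d/(2μ) = 0.454219 / (2 × 8.9 × 10^-9) = 25.52 million years.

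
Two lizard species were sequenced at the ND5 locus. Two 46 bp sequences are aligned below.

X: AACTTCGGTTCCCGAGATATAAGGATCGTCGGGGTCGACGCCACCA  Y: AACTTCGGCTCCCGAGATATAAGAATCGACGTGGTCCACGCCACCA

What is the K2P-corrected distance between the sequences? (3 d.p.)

0.117

Of 46 sites, 2 differences are transitions and 3 are transversions, so P = 2/46 ≈ 0.043478 and Q = 3/46 ≈ 0.065217.
Under the Kimura two-parameter model, d = −½ ln(1 − 2P − Q) − ¼ ln(1 − 2Q).
1 − 2P − Q = 0.847827, giving −½ ln(0.847827) = 0.082539.
1 − 2Q = 0.869566, giving −¼ ln(0.869566) = 0.034940.
d = 0.082539 + 0.034940 = 0.117479.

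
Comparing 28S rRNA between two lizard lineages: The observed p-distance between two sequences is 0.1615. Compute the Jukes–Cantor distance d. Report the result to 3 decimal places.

d = −(3/4) ln(1 − 4p/3) = −0.75 ln(1 − 0.215333) = −0.75 ln(0.784667)
  = −0.75 × (-0.242496) = 0.181872 substitutions/site.

0.182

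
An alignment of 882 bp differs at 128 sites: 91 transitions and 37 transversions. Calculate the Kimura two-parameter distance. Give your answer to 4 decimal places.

P = 91/882 ≈ 0.103175 and Q = 37/882 ≈ 0.04195.
Under the Kimura two-parameter model, d = −½ ln(1 − 2P − Q) − ¼ ln(1 − 2Q).
1 − 2P − Q = 0.7517, giving −½ ln(0.7517) = 0.142709.
1 − 2Q = 0.9161, giving −¼ ln(0.9161) = 0.021907.
d = 0.142709 + 0.021907 = 0.164616.

0.1646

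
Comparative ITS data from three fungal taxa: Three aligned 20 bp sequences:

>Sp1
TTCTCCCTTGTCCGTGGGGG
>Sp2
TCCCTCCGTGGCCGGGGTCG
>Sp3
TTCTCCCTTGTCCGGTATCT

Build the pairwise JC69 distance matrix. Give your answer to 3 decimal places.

d(Sp1,Sp2) = 0.572, d(Sp1,Sp3) = 0.383, d(Sp2,Sp3) = 0.572

Sp1–Sp2: 8/20 sites differ → p = 0.4, d = −0.75 ln(1 − 0.533333) = 0.571605 ≈ 0.572.
Sp1–Sp3: 6/20 sites differ → p = 0.3, d = −0.75 ln(1 − 0.4) = 0.383119 ≈ 0.383.
Sp2–Sp3: 8/20 sites differ → p = 0.4, d = −0.75 ln(1 − 0.533333) = 0.571605 ≈ 0.572.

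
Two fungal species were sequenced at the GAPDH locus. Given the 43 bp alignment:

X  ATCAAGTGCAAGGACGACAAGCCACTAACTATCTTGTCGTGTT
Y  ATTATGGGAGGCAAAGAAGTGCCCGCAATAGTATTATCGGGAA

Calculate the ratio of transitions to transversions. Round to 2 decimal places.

0.64

Transitions are A↔G and C↔T; transversions are all other mismatches.
Transitions: 9. Transversions: 14.
R = 9/14 = 0.642857… ≈ 0.64 (to 2 d.p.).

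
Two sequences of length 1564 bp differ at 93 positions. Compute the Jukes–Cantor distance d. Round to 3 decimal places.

0.062

p = 93/1564 ≈ 0.059463.
d = −(3/4) ln(1 − 4p/3) = −0.75 ln(1 − 0.079284) = −0.75 ln(0.920716)
  = −0.75 × (-0.082604) = 0.061953 substitutions/site.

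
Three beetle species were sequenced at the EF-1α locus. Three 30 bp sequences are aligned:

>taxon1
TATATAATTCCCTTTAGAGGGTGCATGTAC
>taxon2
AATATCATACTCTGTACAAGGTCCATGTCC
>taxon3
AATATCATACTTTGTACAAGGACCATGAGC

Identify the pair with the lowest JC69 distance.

taxon2 and taxon3

taxon1–taxon2: 9/30 differ, p = 0.300, d = 0.383.
taxon1–taxon3: 12/30 differ, p = 0.400, d = 0.572.
taxon2–taxon3: 4/30 differ, p = 0.133, d = 0.147.
The smallest distance is between taxon2 and taxon3.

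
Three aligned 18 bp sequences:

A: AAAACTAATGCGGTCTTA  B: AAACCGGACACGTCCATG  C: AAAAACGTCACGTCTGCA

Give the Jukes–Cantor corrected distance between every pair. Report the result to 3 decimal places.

A–B: 9/18 sites differ → p = 0.5, d = −0.75 ln(1 − 0.666667) = 0.823960 ≈ 0.824.
A–C: 11/18 sites differ → p ≈ 0.611111, d = −0.75 ln(1 − 0.814815) = 1.264800 ≈ 1.265.
B–C: 8/18 sites differ → p ≈ 0.444444, d = −0.75 ln(1 − 0.592592) = 0.673455 ≈ 0.673.

d(A,B) = 0.824, d(A,C) = 1.265, d(B,C) = 0.673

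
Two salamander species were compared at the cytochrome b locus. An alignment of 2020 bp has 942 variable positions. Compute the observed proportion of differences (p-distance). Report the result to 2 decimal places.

p = 942/2020 = 0.466336… ≈ 0.47 (to 2 d.p.).

0.47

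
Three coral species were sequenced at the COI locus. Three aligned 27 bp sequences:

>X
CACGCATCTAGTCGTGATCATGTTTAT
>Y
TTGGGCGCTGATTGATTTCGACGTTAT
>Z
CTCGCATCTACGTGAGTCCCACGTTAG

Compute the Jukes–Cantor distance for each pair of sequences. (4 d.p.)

X–Y: 16/27 sites differ → p ≈ 0.592593, d = −0.75 ln(1 − 0.790124) = 1.170929 ≈ 1.1709.
X–Z: 12/27 sites differ → p ≈ 0.444444, d = −0.75 ln(1 − 0.592592) = 0.673455 ≈ 0.6735.
Y–Z: 12/27 sites differ → p ≈ 0.444444, d = −0.75 ln(1 − 0.592592) = 0.673455 ≈ 0.6735.

d(X,Y) = 1.1709, d(X,Z) = 0.6735, d(Y,Z) = 0.6735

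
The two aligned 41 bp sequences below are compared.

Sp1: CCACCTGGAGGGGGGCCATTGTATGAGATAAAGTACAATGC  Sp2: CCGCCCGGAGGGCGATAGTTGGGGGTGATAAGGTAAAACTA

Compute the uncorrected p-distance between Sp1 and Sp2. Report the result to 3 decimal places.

The sequences differ at 16 of 41 positions.
p = 16/41 = 0.390243… ≈ 0.390 (to 3 d.p.).

0.390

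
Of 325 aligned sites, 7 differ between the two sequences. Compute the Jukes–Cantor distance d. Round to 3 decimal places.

p = 7/325 ≈ 0.021538.
d = −(3/4) ln(1 − 4p/3) = −0.75 ln(1 − 0.028717) = −0.75 ln(0.971283)
  = −0.75 × (-0.029137) = 0.021853 substitutions/site.

0.022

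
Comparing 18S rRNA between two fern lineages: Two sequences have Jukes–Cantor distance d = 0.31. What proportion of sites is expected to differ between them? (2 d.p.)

p = (3/4)(1 − e^(−4d/3)) = 0.75 × (1 − e^(-0.413333)) = 0.75 × (1 − 0.661442) = 0.253919.

0.25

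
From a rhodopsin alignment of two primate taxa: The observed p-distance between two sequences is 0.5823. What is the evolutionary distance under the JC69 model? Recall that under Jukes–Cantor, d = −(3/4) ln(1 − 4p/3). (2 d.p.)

d = −(3/4) ln(1 − 4p/3) = −0.75 ln(1 − 0.7764) = −0.75 ln(0.2236)
  = −0.75 × (-1.497897) = 1.123423 substitutions/site.

1.12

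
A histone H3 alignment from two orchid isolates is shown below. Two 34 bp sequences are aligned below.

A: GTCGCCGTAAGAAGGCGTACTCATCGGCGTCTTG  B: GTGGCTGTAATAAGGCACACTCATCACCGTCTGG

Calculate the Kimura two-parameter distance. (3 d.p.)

Of 34 sites, 4 differences are transitions and 4 are transversions, so P = 4/34 ≈ 0.117647 and Q = 4/34 ≈ 0.117647.
Under the Kimura two-parameter model, d = −½ ln(1 − 2P − Q) − ¼ ln(1 − 2Q).
1 − 2P − Q = 0.647059, giving −½ ln(0.647059) = 0.217659.
1 − 2Q = 0.764706, giving −¼ ln(0.764706) = 0.067066.
d = 0.217659 + 0.067066 = 0.284725.

0.285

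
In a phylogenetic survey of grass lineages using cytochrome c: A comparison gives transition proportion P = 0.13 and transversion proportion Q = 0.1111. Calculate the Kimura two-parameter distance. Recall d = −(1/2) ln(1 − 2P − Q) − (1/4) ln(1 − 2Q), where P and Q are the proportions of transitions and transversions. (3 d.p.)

Under the Kimura two-parameter model, d = −½ ln(1 − 2P − Q) − ¼ ln(1 − 2Q).
1 − 2P − Q = 0.6289, giving −½ ln(0.6289) = 0.231892.
1 − 2Q = 0.7778, giving −¼ ln(0.7778) = 0.062821.
d = 0.231892 + 0.062821 = 0.294713.

0.295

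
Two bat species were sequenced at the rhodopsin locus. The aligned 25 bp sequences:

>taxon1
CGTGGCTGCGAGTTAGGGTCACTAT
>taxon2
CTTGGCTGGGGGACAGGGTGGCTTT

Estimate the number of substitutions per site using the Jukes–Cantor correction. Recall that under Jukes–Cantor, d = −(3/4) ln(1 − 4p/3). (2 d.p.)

The sequences differ at 8 of 25 sites (2, 9, 11, 13, 14, 20, 21, 24), so p = 8/25 = 0.32.
d = −(3/4) ln(1 − 4p/3) = −0.75 ln(1 − 0.426667) = −0.75 ln(0.573333)
  = −0.75 × (-0.556289) = 0.417217 substitutions/site.

0.42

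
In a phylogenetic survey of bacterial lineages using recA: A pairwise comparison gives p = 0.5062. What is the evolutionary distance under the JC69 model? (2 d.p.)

0.84

d = −(3/4) ln(1 − 4p/3) = −0.75 ln(1 − 0.674933) = −0.75 ln(0.325067)
  = −0.75 × (-1.123724) = 0.842793 substitutions/site.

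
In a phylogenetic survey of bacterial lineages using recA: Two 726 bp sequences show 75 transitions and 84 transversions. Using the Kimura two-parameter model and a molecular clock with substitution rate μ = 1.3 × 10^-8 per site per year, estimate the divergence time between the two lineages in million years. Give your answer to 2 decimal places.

10.01

P = 75/726 ≈ 0.103306 and Q = 84/726 ≈ 0.115702.
Under the Kimura two-parameter model, d = −½ ln(1 − 2P − Q) − ¼ ln(1 − 2Q).
1 − 2P − Q = 0.677686, giving −½ ln(0.677686) = 0.194536.
1 − 2Q = 0.768596, giving −¼ ln(0.768596) = 0.065797.
d = 0.194536 + 0.065797 = 0.260333.
Under a molecular clock d = 2μt, so t = d/(2μ) = 0.260333 / (2 × 1.3 × 10^-8) = 10.01 million years.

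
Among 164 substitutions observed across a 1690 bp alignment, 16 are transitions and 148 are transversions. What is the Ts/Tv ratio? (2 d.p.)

0.11

R = 16/148 = 0.108108… ≈ 0.11 (to 2 d.p.).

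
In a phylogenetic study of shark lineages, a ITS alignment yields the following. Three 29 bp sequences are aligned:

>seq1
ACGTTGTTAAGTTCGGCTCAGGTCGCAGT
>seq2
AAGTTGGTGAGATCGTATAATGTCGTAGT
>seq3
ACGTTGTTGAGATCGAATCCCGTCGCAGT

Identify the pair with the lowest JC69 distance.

seq1 and seq3

seq1–seq2: 9/29 differ, p = 0.310, d = 0.401.
seq1–seq3: 6/29 differ, p = 0.207, d = 0.242.
seq2–seq3: 7/29 differ, p = 0.241, d = 0.291.
The smallest distance is between seq1 and seq3.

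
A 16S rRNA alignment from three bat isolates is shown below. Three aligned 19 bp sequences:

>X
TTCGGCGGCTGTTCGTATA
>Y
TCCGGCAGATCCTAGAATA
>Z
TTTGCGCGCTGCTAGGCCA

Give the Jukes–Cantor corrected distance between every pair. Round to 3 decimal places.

X–Y: 7/19 sites differ → p ≈ 0.368421, d = −0.75 ln(1 − 0.491228) = 0.506816 ≈ 0.507.
X–Z: 9/19 sites differ → p ≈ 0.473684, d = −0.75 ln(1 − 0.631579) = 0.748897 ≈ 0.749.
Y–Z: 10/19 sites differ → p ≈ 0.526316, d = −0.75 ln(1 − 0.701755) = 0.907380 ≈ 0.907.

d(X,Y) = 0.507, d(X,Z) = 0.749, d(Y,Z) = 0.907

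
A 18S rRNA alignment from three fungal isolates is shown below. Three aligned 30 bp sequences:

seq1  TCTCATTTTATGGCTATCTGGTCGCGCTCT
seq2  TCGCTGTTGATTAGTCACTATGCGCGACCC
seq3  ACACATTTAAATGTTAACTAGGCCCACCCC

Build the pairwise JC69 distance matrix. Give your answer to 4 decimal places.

d(seq1,seq2) = 0.8240, d(seq1,seq3) = 0.6467, d(seq2,seq3) = 0.6467

seq1–seq2: 15/30 sites differ → p = 0.5, d = −0.75 ln(1 − 0.666667) = 0.823960 ≈ 0.8240.
seq1–seq3: 13/30 sites differ → p ≈ 0.433333, d = −0.75 ln(1 − 0.577777) = 0.646666 ≈ 0.6467.
seq2–seq3: 13/30 sites differ → p ≈ 0.433333, d = −0.75 ln(1 − 0.577777) = 0.646666 ≈ 0.6467.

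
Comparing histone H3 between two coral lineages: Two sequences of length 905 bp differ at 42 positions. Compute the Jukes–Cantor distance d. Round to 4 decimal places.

p = 42/905 ≈ 0.046409.
d = −(3/4) ln(1 − 4p/3) = −0.75 ln(1 − 0.061879) = −0.75 ln(0.938121)
  = −0.75 × (-0.063876) = 0.047907 substitutions/site.

0.0479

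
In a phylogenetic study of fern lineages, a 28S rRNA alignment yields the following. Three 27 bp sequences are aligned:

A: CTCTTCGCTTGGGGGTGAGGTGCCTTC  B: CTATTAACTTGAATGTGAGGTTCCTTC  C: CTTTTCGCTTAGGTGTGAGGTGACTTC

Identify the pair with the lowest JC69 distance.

A–B: 7/27 differ, p = 0.259, d = 0.318.
A–C: 4/27 differ, p = 0.148, d = 0.165.
B–C: 8/27 differ, p = 0.296, d = 0.377.
The smallest distance is between A and C.

A and C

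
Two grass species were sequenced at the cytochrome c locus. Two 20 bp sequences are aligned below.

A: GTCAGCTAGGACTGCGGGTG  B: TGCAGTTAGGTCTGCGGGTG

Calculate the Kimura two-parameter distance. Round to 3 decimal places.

Of 20 sites, 1 differences are transitions and 3 are transversions, so P = 1/20 = 0.05 and Q = 3/20 = 0.15.
Under the Kimura two-parameter model, d = −½ ln(1 − 2P − Q) − ¼ ln(1 − 2Q).
1 − 2P − Q = 0.75, giving −½ ln(0.75) = 0.143841.
1 − 2Q = 0.7, giving −¼ ln(0.7) = 0.089169.
d = 0.143841 + 0.089169 = 0.233010.

0.233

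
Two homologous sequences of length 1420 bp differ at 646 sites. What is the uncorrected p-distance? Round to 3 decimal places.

p = 646/1420 = 0.454929… ≈ 0.455 (to 3 d.p.).

0.455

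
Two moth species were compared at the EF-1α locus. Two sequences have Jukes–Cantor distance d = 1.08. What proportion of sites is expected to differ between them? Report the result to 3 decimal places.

0.572

p = (3/4)(1 − e^(−4d/3)) = 0.75 × (1 − e^(-1.44)) = 0.75 × (1 − 0.236928) = 0.572304.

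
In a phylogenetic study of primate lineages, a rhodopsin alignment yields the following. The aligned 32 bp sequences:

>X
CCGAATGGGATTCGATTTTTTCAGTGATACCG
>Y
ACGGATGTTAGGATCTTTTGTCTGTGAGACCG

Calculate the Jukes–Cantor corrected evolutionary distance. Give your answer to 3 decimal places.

0.520

The sequences differ at 12 of 32 sites, so p = 12/32 = 0.375.
d = −(3/4) ln(1 − 4p/3) = −0.75 ln(1 − 0.5) = −0.75 ln(0.5)
  = −0.75 × (-0.693147) = 0.519860 substitutions/site.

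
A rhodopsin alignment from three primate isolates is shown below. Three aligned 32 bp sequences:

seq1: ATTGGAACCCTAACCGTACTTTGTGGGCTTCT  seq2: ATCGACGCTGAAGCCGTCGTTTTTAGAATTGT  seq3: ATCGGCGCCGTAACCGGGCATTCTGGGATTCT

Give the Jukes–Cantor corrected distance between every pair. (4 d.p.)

d(seq1,seq2) = 0.7356, d(seq1,seq3) = 0.3525, d(seq2,seq3) = 0.5199

seq1–seq2: 15/32 sites differ → p = 0.46875, d = −0.75 ln(1 − 0.625) = 0.735622 ≈ 0.7356.
seq1–seq3: 9/32 sites differ → p = 0.28125, d = −0.75 ln(1 − 0.375) = 0.352503 ≈ 0.3525.
seq2–seq3: 12/32 sites differ → p = 0.375, d = −0.75 ln(1 − 0.5) = 0.519860 ≈ 0.5199.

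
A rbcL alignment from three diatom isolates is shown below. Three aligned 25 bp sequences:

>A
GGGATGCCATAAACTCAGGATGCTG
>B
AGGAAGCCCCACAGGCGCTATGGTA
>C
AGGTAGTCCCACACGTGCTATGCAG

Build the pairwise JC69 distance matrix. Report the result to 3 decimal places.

d(A,B) = 0.766, d(A,C) = 0.886, d(B,C) = 0.351

A–B: 12/25 sites differ → p = 0.48, d = −0.75 ln(1 − 0.64) = 0.766238 ≈ 0.766.
A–C: 13/25 sites differ → p = 0.52, d = −0.75 ln(1 − 0.693333) = 0.886495 ≈ 0.886.
B–C: 7/25 sites differ → p = 0.28, d = −0.75 ln(1 − 0.373333) = 0.350505 ≈ 0.351.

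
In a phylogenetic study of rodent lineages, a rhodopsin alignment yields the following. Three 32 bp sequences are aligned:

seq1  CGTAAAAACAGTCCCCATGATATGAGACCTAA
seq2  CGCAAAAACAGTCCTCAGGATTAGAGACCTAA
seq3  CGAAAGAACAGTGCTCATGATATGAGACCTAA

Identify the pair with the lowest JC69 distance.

seq1 and seq3

seq1–seq2: 5/32 differ, p = 0.156, d = 0.175.
seq1–seq3: 4/32 differ, p = 0.125, d = 0.137.
seq2–seq3: 6/32 differ, p = 0.188, d = 0.216.
The smallest distance is between seq1 and seq3.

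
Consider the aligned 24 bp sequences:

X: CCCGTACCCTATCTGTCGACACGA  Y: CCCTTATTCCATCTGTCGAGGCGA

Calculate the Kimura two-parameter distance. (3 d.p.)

0.315

Of 24 sites, 4 differences are transitions and 2 are transversions, so P = 4/24 ≈ 0.166667 and Q = 2/24 ≈ 0.083333.
Under the Kimura two-parameter model, d = −½ ln(1 − 2P − Q) − ¼ ln(1 − 2Q).
1 − 2P − Q = 0.583333, giving −½ ln(0.583333) = 0.269499.
1 − 2Q = 0.833334, giving −¼ ln(0.833334) = 0.045580.
d = 0.269499 + 0.045580 = 0.315079.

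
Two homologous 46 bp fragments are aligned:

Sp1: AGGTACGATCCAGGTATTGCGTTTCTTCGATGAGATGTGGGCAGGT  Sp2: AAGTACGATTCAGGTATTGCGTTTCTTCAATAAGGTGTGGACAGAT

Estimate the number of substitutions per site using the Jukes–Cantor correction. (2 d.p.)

The sequences differ at 7 of 46 sites (2, 10, 29, 32, 35, 41, 45), so p = 7/46 ≈ 0.152174.
d = −(3/4) ln(1 − 4p/3) = −0.75 ln(1 − 0.202899) = −0.75 ln(0.797101)
  = −0.75 × (-0.226774) = 0.170081 substitutions/site.

0.17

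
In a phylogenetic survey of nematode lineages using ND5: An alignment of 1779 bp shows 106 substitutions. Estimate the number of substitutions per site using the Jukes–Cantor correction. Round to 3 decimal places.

p = 106/1779 ≈ 0.059584.
d = −(3/4) ln(1 − 4p/3) = −0.75 ln(1 − 0.079445) = −0.75 ln(0.920555)
  = −0.75 × (-0.082779) = 0.062084 substitutions/site.

0.062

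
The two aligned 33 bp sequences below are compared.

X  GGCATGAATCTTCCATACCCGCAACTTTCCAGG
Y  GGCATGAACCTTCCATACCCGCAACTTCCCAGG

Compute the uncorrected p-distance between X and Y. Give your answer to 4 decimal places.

The sequences differ at 2 of 33 positions (sites 9, 28).
p = 2/33 = 0.060606… ≈ 0.0606 (to 4 d.p.).

0.0606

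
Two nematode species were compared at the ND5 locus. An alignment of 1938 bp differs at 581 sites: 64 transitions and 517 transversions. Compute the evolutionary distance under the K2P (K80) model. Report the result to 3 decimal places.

P = 64/1938 ≈ 0.033024 and Q = 517/1938 ≈ 0.26677.
Under the Kimura two-parameter model, d = −½ ln(1 − 2P − Q) − ¼ ln(1 − 2Q).
1 − 2P − Q = 0.667182, giving −½ ln(0.667182) = 0.202346.
1 − 2Q = 0.46646, giving −¼ ln(0.46646) = 0.190646.
d = 0.202346 + 0.190646 = 0.392992.

0.393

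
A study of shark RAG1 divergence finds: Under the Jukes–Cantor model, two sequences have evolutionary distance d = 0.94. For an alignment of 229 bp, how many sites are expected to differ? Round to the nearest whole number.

123

Invert JC69: p = (3/4)(1 − e^(−4d/3)) = 0.75 × (1 − e^(-1.253333)) = 0.75 × (1 − 0.285551) = 0.535837.
Expected differing sites = pL ≈ 0.535837 × 229 = 122.706673 ≈ 123.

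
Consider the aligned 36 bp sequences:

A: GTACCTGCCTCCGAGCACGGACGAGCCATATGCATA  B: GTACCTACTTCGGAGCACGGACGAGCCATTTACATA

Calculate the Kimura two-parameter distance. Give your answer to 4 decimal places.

0.1551

Of 36 sites, 3 differences are transitions and 2 are transversions, so P = 3/36 ≈ 0.083333 and Q = 2/36 ≈ 0.055556.
Under the Kimura two-parameter model, d = −½ ln(1 − 2P − Q) − ¼ ln(1 − 2Q).
1 − 2P − Q = 0.777778, giving −½ ln(0.777778) = 0.125657.
1 − 2Q = 0.888888, giving −¼ ln(0.888888) = 0.029446.
d = 0.125657 + 0.029446 = 0.155103.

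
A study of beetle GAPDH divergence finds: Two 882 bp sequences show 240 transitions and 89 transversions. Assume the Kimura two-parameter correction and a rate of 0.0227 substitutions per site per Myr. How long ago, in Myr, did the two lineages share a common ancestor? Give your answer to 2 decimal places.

P = 240/882 ≈ 0.272109 and Q = 89/882 ≈ 0.100907.
Under the Kimura two-parameter model, d = −½ ln(1 − 2P − Q) − ¼ ln(1 − 2Q).
1 − 2P − Q = 0.354875, giving −½ ln(0.354875) = 0.517995.
1 − 2Q = 0.798186, giving −¼ ln(0.798186) = 0.056353.
d = 0.517995 + 0.056353 = 0.574348.
Under a molecular clock d = 2μt, so t = d/(2μ) = 0.574348 / (2 × 0.0227) = 12.65 Myr.

12.65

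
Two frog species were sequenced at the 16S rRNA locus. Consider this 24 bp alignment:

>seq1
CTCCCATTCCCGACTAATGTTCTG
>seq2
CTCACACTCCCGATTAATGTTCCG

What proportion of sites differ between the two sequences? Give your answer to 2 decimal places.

0.17

The sequences differ at 4 of 24 positions (sites 4, 7, 14, 23).
p = 4/24 = 0.166666… ≈ 0.17 (to 2 d.p.).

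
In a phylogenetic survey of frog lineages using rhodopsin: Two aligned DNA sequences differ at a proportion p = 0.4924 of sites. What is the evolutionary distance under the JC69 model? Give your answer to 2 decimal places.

0.80

d = −(3/4) ln(1 − 4p/3) = −0.75 ln(1 − 0.656533) = −0.75 ln(0.343467)
  = −0.75 × (-1.068664) = 0.801498 substitutions/site.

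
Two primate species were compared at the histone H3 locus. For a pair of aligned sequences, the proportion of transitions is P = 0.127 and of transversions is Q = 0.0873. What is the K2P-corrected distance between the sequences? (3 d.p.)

Under the Kimura two-parameter model, d = −½ ln(1 − 2P − Q) − ¼ ln(1 − 2Q).
1 − 2P − Q = 0.6587, giving −½ ln(0.6587) = 0.208744.
1 − 2Q = 0.8254, giving −¼ ln(0.8254) = 0.047972.
d = 0.208744 + 0.047972 = 0.256716.

0.257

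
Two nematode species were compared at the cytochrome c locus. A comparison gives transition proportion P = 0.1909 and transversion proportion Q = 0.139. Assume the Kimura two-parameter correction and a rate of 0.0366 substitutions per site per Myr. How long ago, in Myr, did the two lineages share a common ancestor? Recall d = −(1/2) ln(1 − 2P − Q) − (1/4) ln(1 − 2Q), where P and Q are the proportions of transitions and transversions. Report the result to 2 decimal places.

Under the Kimura two-parameter model, d = −½ ln(1 − 2P − Q) − ¼ ln(1 − 2Q).
1 − 2P − Q = 0.4792, giving −½ ln(0.4792) = 0.367819.
1 − 2Q = 0.722, giving −¼ ln(0.722) = 0.081433.
d = 0.367819 + 0.081433 = 0.449252.
Under a molecular clock d = 2μt, so t = d/(2μ) = 0.449252 / (2 × 0.0366) = 6.14 Myr.

6.14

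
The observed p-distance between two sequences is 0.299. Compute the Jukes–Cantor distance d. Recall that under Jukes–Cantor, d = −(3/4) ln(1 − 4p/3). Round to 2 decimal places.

0.38

d = −(3/4) ln(1 − 4p/3) = −0.75 ln(1 − 0.398667) = −0.75 ln(0.601333)
  = −0.75 × (-0.508606) = 0.381455 substitutions/site.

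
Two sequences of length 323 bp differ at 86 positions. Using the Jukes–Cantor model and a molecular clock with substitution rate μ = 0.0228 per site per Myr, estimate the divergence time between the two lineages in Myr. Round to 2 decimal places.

7.21

p = 86/323 ≈ 0.266254.
d = −(3/4) ln(1 − 4p/3) = −0.75 ln(1 − 0.355005) = −0.75 ln(0.644995)
  = −0.75 × (-0.438513) = 0.328885 substitutions/site.
Under a molecular clock d = 2μt, so t = d/(2μ) = 0.328885 / (2 × 0.0228) = 7.21 Myr.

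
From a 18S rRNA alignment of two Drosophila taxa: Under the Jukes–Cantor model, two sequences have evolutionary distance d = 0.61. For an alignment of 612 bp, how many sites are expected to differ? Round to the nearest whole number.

Invert JC69: p = (3/4)(1 − e^(−4d/3)) = 0.75 × (1 − e^(-0.813333)) = 0.75 × (1 − 0.443378) = 0.417467.
Expected differing sites = pL ≈ 0.417467 × 612 = 255.489804 ≈ 255.

255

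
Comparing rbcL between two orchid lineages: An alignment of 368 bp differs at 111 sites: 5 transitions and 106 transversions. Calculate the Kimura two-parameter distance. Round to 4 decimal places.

0.4039

P = 5/368 ≈ 0.013587 and Q = 106/368 ≈ 0.288043.
Under the Kimura two-parameter model, d = −½ ln(1 − 2P − Q) − ¼ ln(1 − 2Q).
1 − 2P − Q = 0.684783, giving −½ ln(0.684783) = 0.189327.
1 − 2Q = 0.423914, giving −¼ ln(0.423914) = 0.214556.
d = 0.189327 + 0.214556 = 0.403883.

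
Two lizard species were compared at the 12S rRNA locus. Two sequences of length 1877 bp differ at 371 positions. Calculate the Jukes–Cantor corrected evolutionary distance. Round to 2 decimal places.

p = 371/1877 ≈ 0.197656.
d = −(3/4) ln(1 − 4p/3) = −0.75 ln(1 − 0.263541) = −0.75 ln(0.736459)
  = −0.75 × (-0.305902) = 0.229427 substitutions/site.

0.23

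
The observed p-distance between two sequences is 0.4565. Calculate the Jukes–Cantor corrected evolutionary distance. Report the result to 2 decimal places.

0.70

d = −(3/4) ln(1 − 4p/3) = −0.75 ln(1 − 0.608667) = −0.75 ln(0.391333)
  = −0.75 × (-0.938196) = 0.703647 substitutions/site.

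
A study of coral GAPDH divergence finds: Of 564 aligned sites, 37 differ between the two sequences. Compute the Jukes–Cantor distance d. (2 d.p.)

p = 37/564 ≈ 0.065603.
d = −(3/4) ln(1 − 4p/3) = −0.75 ln(1 − 0.087471) = −0.75 ln(0.912529)
  = −0.75 × (-0.091535) = 0.068651 substitutions/site.

0.07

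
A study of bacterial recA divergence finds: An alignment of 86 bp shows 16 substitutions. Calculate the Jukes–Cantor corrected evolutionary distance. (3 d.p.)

0.214

p = 16/86 ≈ 0.186047.
d = −(3/4) ln(1 − 4p/3) = −0.75 ln(1 − 0.248063) = −0.75 ln(0.751937)
  = −0.75 × (-0.285103) = 0.213827 substitutions/site.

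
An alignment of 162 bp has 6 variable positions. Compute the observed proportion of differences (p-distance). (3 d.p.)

p = 6/162 = 0.037037… ≈ 0.037 (to 3 d.p.).

0.037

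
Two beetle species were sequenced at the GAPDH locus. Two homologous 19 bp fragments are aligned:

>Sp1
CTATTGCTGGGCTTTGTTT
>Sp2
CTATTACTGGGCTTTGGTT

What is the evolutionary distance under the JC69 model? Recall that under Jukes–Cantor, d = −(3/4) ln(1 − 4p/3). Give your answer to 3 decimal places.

The sequences differ at 2 of 19 sites (6, 17), so p = 2/19 ≈ 0.105263.
d = −(3/4) ln(1 − 4p/3) = −0.75 ln(1 − 0.140351) = −0.75 ln(0.859649)
  = −0.75 × (-0.151231) = 0.113423 substitutions/site.

0.113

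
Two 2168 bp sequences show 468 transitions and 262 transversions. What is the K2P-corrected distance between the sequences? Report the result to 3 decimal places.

P = 468/2168 ≈ 0.215867 and Q = 262/2168 ≈ 0.120849.
Under the Kimura two-parameter model, d = −½ ln(1 − 2P − Q) − ¼ ln(1 − 2Q).
1 − 2P − Q = 0.447417, giving −½ ln(0.447417) = 0.402132.
1 − 2Q = 0.758302, giving −¼ ln(0.758302) = 0.069168.
d = 0.402132 + 0.069168 = 0.471300.

0.471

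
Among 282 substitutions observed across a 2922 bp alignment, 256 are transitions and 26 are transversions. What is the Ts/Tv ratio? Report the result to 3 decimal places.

9.846

R = 256/26 = 9.846153… ≈ 9.846 (to 3 d.p.).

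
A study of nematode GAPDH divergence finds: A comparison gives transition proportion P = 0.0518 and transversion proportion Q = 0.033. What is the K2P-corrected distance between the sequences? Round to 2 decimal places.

Under the Kimura two-parameter model, d = −½ ln(1 − 2P − Q) − ¼ ln(1 − 2Q).
1 − 2P − Q = 0.8634, giving −½ ln(0.8634) = 0.073439.
1 − 2Q = 0.934, giving −¼ ln(0.934) = 0.017070.
d = 0.073439 + 0.017070 = 0.090509.

0.09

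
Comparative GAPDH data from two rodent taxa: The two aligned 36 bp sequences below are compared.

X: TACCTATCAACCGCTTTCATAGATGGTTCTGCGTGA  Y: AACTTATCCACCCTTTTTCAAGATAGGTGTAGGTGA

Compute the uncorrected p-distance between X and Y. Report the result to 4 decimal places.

0.3611

The sequences differ at 13 of 36 positions.
p = 13/36 = 0.361111… ≈ 0.3611 (to 4 d.p.).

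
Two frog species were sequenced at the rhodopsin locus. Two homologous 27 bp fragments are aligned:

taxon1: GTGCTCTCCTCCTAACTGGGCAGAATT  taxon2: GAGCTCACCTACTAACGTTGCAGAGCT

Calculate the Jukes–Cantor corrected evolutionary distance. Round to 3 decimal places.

The sequences differ at 8 of 27 sites (2, 7, 11, 17, 18, 19, 25, 26), so p = 8/27 ≈ 0.296296.
d = −(3/4) ln(1 − 4p/3) = −0.75 ln(1 − 0.395061) = −0.75 ln(0.604939)
  = −0.75 × (-0.502628) = 0.376971 substitutions/site.

0.377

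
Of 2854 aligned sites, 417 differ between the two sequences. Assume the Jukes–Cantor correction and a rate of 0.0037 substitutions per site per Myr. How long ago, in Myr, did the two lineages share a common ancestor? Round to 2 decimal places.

21.96

p = 417/2854 ≈ 0.146111.
d = −(3/4) ln(1 − 4p/3) = −0.75 ln(1 − 0.194815) = −0.75 ln(0.805185)
  = −0.75 × (-0.216683) = 0.162512 substitutions/site.
Under a molecular clock d = 2μt, so t = d/(2μ) = 0.162512 / (2 × 0.0037) = 21.96 Myr.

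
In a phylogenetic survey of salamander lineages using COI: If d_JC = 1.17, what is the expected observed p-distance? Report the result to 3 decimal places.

p = (3/4)(1 − e^(−4d/3)) = 0.75 × (1 − e^(-1.56)) = 0.75 × (1 − 0.210136) = 0.592398.

0.592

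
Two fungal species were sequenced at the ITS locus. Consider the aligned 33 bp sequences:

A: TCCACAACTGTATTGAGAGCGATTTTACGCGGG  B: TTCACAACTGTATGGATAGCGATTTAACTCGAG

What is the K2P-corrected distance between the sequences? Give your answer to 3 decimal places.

Of 33 sites, 2 differences are transitions and 4 are transversions, so P = 2/33 ≈ 0.060606 and Q = 4/33 ≈ 0.121212.
Under the Kimura two-parameter model, d = −½ ln(1 − 2P − Q) − ¼ ln(1 − 2Q).
1 − 2P − Q = 0.757576, giving −½ ln(0.757576) = 0.138816.
1 − 2Q = 0.757576, giving −¼ ln(0.757576) = 0.069408.
d = 0.138816 + 0.069408 = 0.208224.

0.208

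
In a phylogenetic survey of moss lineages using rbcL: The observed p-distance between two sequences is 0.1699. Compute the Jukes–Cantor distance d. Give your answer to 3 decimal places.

d = −(3/4) ln(1 − 4p/3) = −0.75 ln(1 − 0.226533) = −0.75 ln(0.773467)
  = −0.75 × (-0.256872) = 0.192654 substitutions/site.

0.193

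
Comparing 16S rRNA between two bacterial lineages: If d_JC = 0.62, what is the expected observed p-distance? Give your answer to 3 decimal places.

p = (3/4)(1 − e^(−4d/3)) = 0.75 × (1 − e^(-0.826667)) = 0.75 × (1 − 0.437505) = 0.421871.

0.422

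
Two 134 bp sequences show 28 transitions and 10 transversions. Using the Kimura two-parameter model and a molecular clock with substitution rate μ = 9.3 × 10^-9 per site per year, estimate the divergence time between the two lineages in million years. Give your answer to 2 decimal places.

20.41

P = 28/134 ≈ 0.208955 and Q = 10/134 ≈ 0.074627.
Under the Kimura two-parameter model, d = −½ ln(1 − 2P − Q) − ¼ ln(1 − 2Q).
1 − 2P − Q = 0.507463, giving −½ ln(0.507463) = 0.339166.
1 − 2Q = 0.850746, giving −¼ ln(0.850746) = 0.040410.
d = 0.339166 + 0.040410 = 0.379576.
Under a molecular clock d = 2μt, so t = d/(2μ) = 0.379576 / (2 × 9.3 × 10^-9) = 20.41 million years.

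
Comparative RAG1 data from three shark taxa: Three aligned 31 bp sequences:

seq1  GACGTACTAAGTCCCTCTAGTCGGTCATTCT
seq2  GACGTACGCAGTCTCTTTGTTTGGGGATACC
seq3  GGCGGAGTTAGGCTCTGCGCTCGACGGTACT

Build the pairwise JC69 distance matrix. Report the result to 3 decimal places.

d(seq1,seq2) = 0.481, d(seq1,seq3) = 0.777, d(seq2,seq3) = 0.691

seq1–seq2: 11/31 sites differ → p ≈ 0.354839, d = −0.75 ln(1 − 0.473119) = 0.480585 ≈ 0.481.
seq1–seq3: 15/31 sites differ → p ≈ 0.483871, d = −0.75 ln(1 − 0.645161) = 0.777068 ≈ 0.777.
seq2–seq3: 14/31 sites differ → p ≈ 0.451613, d = −0.75 ln(1 − 0.602151) = 0.691262 ≈ 0.691.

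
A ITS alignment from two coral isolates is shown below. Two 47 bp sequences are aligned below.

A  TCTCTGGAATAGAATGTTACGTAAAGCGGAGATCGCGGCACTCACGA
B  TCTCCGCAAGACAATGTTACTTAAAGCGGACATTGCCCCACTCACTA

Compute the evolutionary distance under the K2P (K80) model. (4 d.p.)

Of 47 sites, 2 differences are transitions and 8 are transversions, so P = 2/47 ≈ 0.042553 and Q = 8/47 ≈ 0.170213.
Under the Kimura two-parameter model, d = −½ ln(1 − 2P − Q) − ¼ ln(1 − 2Q).
1 − 2P − Q = 0.744681, giving −½ ln(0.744681) = 0.147400.
1 − 2Q = 0.659574, giving −¼ ln(0.659574) = 0.104040.
d = 0.147400 + 0.104040 = 0.251440.

0.2514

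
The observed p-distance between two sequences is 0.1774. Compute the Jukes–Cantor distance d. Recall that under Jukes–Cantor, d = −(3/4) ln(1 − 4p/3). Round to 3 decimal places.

d = −(3/4) ln(1 − 4p/3) = −0.75 ln(1 − 0.236533) = −0.75 ln(0.763467)
  = −0.75 × (-0.269885) = 0.202414 substitutions/site.

0.202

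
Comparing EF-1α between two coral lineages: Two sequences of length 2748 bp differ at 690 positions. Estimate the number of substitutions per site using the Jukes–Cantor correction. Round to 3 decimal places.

p = 690/2748 ≈ 0.251092.
d = −(3/4) ln(1 − 4p/3) = −0.75 ln(1 − 0.334789) = −0.75 ln(0.665211)
  = −0.75 × (-0.407651) = 0.305738 substitutions/site.

0.306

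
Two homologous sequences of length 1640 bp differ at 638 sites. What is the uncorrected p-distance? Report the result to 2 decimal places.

0.39

p = 638/1640 = 0.389024… ≈ 0.39 (to 2 d.p.).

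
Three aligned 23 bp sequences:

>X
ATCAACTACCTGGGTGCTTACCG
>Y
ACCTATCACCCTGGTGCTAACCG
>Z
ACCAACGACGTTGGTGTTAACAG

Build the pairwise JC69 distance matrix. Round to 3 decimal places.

X–Y: 7/23 sites differ → p ≈ 0.304348, d = −0.75 ln(1 − 0.405797) = 0.390401 ≈ 0.390.
X–Z: 7/23 sites differ → p ≈ 0.304348, d = −0.75 ln(1 − 0.405797) = 0.390401 ≈ 0.390.
Y–Z: 7/23 sites differ → p ≈ 0.304348, d = −0.75 ln(1 − 0.405797) = 0.390401 ≈ 0.390.

d(X,Y) = 0.390, d(X,Z) = 0.390, d(Y,Z) = 0.390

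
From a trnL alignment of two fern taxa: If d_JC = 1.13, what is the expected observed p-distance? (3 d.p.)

p = (3/4)(1 − e^(−4d/3)) = 0.75 × (1 − e^(-1.506667)) = 0.75 × (1 − 0.221647) = 0.583765.

0.584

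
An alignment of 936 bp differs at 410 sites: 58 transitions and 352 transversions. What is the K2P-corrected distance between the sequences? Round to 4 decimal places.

P = 58/936 ≈ 0.061966 and Q = 352/936 ≈ 0.376068.
Under the Kimura two-parameter model, d = −½ ln(1 − 2P − Q) − ¼ ln(1 − 2Q).
1 − 2P − Q = 0.5, giving −½ ln(0.5) = 0.346574.
1 − 2Q = 0.247864, giving −¼ ln(0.247864) = 0.348719.
d = 0.346574 + 0.348719 = 0.695293.

0.6953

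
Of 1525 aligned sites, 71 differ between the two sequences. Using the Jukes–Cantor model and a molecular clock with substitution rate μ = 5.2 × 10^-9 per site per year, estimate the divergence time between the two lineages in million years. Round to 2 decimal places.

p = 71/1525 ≈ 0.046557.
d = −(3/4) ln(1 − 4p/3) = −0.75 ln(1 − 0.062076) = −0.75 ln(0.937924)
  = −0.75 × (-0.064086) = 0.048065 substitutions/site.
Under a molecular clock d = 2μt, so t = d/(2μ) = 0.048065 / (2 × 5.2 × 10^-9) = 4.62 million years.

4.62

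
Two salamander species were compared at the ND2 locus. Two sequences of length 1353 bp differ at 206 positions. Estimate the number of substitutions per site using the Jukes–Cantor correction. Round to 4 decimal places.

p = 206/1353 ≈ 0.152254.
d = −(3/4) ln(1 − 4p/3) = −0.75 ln(1 − 0.203005) = −0.75 ln(0.796995)
  = −0.75 × (-0.226907) = 0.170180 substitutions/site.

0.1702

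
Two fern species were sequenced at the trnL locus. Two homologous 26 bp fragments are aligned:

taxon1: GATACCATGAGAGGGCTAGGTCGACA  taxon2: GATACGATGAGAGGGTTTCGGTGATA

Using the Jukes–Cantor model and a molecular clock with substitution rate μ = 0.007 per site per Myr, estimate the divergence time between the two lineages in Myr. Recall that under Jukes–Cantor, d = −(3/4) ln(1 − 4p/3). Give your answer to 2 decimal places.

23.82

The sequences differ at 7 of 26 sites (6, 16, 18, 19, 21, 22, 25), so p = 7/26 ≈ 0.269231.
d = −(3/4) ln(1 − 4p/3) = −0.75 ln(1 − 0.358975) = −0.75 ln(0.641025)
  = −0.75 × (-0.444687) = 0.333515 substitutions/site.
Under a molecular clock d = 2μt, so t = d/(2μ) = 0.333515 / (2 × 0.007) = 23.82 Myr.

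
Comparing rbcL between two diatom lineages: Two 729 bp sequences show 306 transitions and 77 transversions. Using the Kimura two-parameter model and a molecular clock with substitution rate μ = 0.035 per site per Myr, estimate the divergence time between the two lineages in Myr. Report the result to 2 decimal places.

21.58

P = 306/729 ≈ 0.419753 and Q = 77/729 ≈ 0.105624.
Under the Kimura two-parameter model, d = −½ ln(1 − 2P − Q) − ¼ ln(1 − 2Q).
1 − 2P − Q = 0.05487, giving −½ ln(0.05487) = 1.451394.
1 − 2Q = 0.788752, giving −¼ ln(0.788752) = 0.059326.
d = 1.451394 + 0.059326 = 1.510720.
Under a molecular clock d = 2μt, so t = d/(2μ) = 1.510720 / (2 × 0.035) = 21.58 Myr.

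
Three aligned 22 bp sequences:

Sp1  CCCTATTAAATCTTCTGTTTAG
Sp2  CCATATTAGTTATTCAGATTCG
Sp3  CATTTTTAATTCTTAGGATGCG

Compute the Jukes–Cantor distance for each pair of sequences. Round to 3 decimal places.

d(Sp1,Sp2) = 0.414, d(Sp1,Sp3) = 0.591, d(Sp2,Sp3) = 0.497

Sp1–Sp2: 7/22 sites differ → p ≈ 0.318182, d = −0.75 ln(1 − 0.424243) = 0.414052 ≈ 0.414.
Sp1–Sp3: 9/22 sites differ → p ≈ 0.409091, d = −0.75 ln(1 − 0.545455) = 0.591344 ≈ 0.591.
Sp2–Sp3: 8/22 sites differ → p ≈ 0.363636, d = −0.75 ln(1 − 0.484848) = 0.497470 ≈ 0.497.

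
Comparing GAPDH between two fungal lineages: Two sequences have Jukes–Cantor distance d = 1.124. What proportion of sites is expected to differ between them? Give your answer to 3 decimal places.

0.582

p = (3/4)(1 − e^(−4d/3)) = 0.75 × (1 − e^(-1.498667)) = 0.75 × (1 − 0.223428) = 0.582429.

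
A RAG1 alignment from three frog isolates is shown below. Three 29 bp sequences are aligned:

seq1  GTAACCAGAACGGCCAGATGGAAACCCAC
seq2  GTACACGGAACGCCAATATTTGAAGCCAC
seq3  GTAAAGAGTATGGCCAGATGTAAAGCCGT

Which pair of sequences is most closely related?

seq1–seq2: 10/29 differ, p = 0.345, d = 0.462.
seq1–seq3: 8/29 differ, p = 0.276, d = 0.344.
seq2–seq3: 12/29 differ, p = 0.414, d = 0.602.
The smallest distance is between seq1 and seq3.

seq1 and seq3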